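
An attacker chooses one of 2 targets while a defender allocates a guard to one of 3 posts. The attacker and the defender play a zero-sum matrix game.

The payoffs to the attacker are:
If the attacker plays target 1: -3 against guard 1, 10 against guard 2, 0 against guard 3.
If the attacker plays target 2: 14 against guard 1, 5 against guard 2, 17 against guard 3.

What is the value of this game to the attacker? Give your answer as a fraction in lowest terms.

155/22

Column guard 3 is strictly dominated by guard 1 for the defender (it gives the attacker more in every row).
The remaining 2×2 game on (target 1, target 2) × (guard 1, guard 2) has no saddle point. Let the attacker play target 1 with probability p; indifference gives −3p + 14(1−p) = 10p + 5(1−p), so p = 9/22.
Similarly the defender's optimal q on guard 1 is 5/22, and the value is -3·(5/22) + (10)·(17/22) = 155/22.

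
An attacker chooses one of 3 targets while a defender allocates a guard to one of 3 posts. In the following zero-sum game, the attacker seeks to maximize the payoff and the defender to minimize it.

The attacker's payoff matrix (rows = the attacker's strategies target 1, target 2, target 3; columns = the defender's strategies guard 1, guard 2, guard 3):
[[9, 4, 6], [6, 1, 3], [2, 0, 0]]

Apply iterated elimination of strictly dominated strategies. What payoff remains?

4

Row target 3 is strictly dominated by row target 1 (9>2, 4>0, 6>0); eliminate target 3.
Row target 2 is strictly dominated by row target 1 (9>6, 4>1, 6>3); eliminate target 2.
Column guard 3 is strictly dominated by guard 2 for the defender (4<6); eliminate guard 3.
Column guard 1 is strictly dominated by guard 2 for the defender (4<9); eliminate guard 1.
Only (target 1, guard 2) remains, with payoff 4.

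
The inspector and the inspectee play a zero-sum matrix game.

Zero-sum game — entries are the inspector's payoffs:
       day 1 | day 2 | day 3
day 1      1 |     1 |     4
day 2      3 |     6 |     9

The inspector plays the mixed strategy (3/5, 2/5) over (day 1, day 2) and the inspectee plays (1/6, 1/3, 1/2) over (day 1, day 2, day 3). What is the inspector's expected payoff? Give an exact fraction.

43/10

Against (1/6, 1/3, 1/2), each row's expected payoff is day 1: 5/2; day 2: 7.
Taking the (3/5, 2/5)-weighted average: (3/5)·(5/2) + (2/5)·(7) = 43/10.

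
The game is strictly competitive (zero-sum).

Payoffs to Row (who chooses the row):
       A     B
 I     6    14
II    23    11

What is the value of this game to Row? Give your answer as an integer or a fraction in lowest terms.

64/5

Row minima are 6 and 11, so Row's maximin is 11; column maxima are 23 and 14, so Column's minimax is 14. These differ, so the equilibrium is in mixed strategies.
Let Row play I with probability p. Column is indifferent when 6p + 23(1−p) = 14p + 11(1−p), giving p = 3/5.
Let Column play A with probability q. Row is indifferent when 6q + 14(1−q) = 23q + 11(1−q), giving q = 3/20.
The value is 6·(3/20) + (14)·(17/20) = 64/5.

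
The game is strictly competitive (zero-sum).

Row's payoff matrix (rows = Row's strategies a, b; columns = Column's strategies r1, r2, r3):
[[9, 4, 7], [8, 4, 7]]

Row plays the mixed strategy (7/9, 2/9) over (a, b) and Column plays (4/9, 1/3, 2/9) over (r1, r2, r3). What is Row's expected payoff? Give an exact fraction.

550/81

Against (4/9, 1/3, 2/9), each row's expected payoff is a: 62/9; b: 58/9.
Taking the (7/9, 2/9)-weighted average: (7/9)·(62/9) + (2/9)·(58/9) = 550/81.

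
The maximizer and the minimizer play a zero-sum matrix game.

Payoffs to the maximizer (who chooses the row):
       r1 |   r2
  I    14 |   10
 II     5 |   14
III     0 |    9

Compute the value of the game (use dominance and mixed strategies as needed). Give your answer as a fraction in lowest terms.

Row III is strictly dominated by row II, so the maximizer never plays it.
The remaining 2×2 game on (I, II) × (r1, r2) has no saddle point. Let the maximizer play I with probability p; indifference gives 14p + 5(1−p) = 10p + 14(1−p), so p = 9/13.
Similarly the minimizer's optimal q on r1 is 4/13, and the value is 14·(4/13) + (10)·(9/13) = 146/13.

146/13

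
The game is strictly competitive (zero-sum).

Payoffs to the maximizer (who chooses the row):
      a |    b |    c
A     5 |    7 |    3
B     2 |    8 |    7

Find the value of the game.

Column b is strictly dominated by c for the minimizer (it gives the maximizer more in every row).
The remaining 2×2 game on (A, B) × (a, c) has no saddle point. Let the maximizer play A with probability p; indifference gives 5p + 2(1−p) = 3p + 7(1−p), so p = 5/7.
Similarly the minimizer's optimal q on a is 4/7, and the value is 5·(4/7) + (3)·(3/7) = 29/7.

29/7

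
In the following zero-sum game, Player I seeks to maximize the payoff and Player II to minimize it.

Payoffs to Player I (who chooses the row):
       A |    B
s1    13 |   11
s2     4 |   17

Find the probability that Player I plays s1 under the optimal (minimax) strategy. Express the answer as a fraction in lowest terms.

13/15

Row minima are 11 and 4, so Player I's maximin is 11; column maxima are 13 and 17, so Player II's minimax is 13. These differ, so the equilibrium is in mixed strategies.
Let Player I play s1 with probability p. Player II is indifferent when 13p + 4(1−p) = 11p + 17(1−p), giving p = 13/15.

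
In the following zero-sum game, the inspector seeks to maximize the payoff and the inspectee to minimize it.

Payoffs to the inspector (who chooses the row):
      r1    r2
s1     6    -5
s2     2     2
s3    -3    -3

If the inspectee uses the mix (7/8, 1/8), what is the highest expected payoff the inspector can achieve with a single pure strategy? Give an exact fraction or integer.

37/8

s1: (6)·(7/8) + (-5)·(1/8) = 37/8.
s2: (2)·(7/8) + (2)·(1/8) = 2.
s3: (-3)·(7/8) + (-3)·(1/8) = -3.
The best pure response is s1 with expected payoff 37/8.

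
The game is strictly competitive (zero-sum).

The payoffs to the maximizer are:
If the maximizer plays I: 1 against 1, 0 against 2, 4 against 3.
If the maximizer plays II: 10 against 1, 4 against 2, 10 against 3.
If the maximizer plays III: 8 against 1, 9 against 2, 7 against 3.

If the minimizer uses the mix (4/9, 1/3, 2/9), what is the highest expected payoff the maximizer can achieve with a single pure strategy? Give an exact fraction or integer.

73/9

I: (1)·(4/9) + (0)·(1/3) + (4)·(2/9) = 4/3.
II: (10)·(4/9) + (4)·(1/3) + (10)·(2/9) = 8.
III: (8)·(4/9) + (9)·(1/3) + (7)·(2/9) = 73/9.
The best pure response is III with expected payoff 73/9.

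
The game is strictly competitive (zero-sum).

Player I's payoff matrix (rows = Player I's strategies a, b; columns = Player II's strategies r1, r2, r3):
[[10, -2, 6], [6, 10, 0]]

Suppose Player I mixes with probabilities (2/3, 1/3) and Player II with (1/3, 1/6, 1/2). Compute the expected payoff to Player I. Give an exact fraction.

47/9

Against (1/3, 1/6, 1/2), each row's expected payoff is a: 6; b: 11/3.
Taking the (2/3, 1/3)-weighted average: (2/3)·(6) + (1/3)·(11/3) = 47/9.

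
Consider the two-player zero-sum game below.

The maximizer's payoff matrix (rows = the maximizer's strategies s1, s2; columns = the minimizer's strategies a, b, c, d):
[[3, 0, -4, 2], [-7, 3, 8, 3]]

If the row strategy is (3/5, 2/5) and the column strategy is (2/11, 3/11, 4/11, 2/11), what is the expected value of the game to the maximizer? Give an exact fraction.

Against (2/11, 3/11, 4/11, 2/11), each row's expected payoff is s1: -6/11; s2: 3.
Taking the (3/5, 2/5)-weighted average: (3/5)·(-6/11) + (2/5)·(3) = 48/55.

48/55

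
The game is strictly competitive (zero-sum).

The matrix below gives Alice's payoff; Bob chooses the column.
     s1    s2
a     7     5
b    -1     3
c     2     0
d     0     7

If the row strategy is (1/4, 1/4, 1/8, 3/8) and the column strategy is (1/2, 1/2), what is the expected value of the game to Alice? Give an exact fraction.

Against (1/2, 1/2), each row's expected payoff is a: 6; b: 1; c: 1; d: 7/2.
Taking the (1/4, 1/4, 1/8, 3/8)-weighted average: (1/4)·(6) + (1/4)·(1) + (1/8)·(1) + (3/8)·(7/2) = 51/16.

51/16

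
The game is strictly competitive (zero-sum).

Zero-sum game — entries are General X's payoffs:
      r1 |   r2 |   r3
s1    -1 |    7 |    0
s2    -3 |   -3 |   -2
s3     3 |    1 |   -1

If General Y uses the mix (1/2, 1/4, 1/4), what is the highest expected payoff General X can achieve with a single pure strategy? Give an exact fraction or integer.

s1: (-1)·(1/2) + (7)·(1/4) + (0)·(1/4) = 5/4.
s2: (-3)·(1/2) + (-3)·(1/4) + (-2)·(1/4) = -11/4.
s3: (3)·(1/2) + (1)·(1/4) + (-1)·(1/4) = 3/2.
The best pure response is s3 with expected payoff 3/2.

3/2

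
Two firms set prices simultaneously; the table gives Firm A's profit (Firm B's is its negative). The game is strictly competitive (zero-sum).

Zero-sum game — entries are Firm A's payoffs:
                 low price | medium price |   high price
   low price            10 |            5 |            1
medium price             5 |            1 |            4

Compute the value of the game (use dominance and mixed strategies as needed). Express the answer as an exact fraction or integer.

19/7

Column low price is strictly dominated by medium price for Firm B (it gives Firm A more in every row).
The remaining 2×2 game on (low price, medium price) × (medium price, high price) has no saddle point. Let Firm A play low price with probability p; indifference gives 5p + (1−p) = p + 4(1−p), so p = 3/7.
Similarly Firm B's optimal q on medium price is 3/7, and the value is 5·(3/7) + (1)·(4/7) = 19/7.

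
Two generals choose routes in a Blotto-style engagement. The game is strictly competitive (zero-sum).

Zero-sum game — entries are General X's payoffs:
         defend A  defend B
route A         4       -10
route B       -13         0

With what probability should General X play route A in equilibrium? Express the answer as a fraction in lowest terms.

Row minima are -10 and -13, so General X's maximin is -10; column maxima are 4 and 0, so General Y's minimax is 0. These differ, so the equilibrium is in mixed strategies.
Let General X play route A with probability p. General Y is indifferent when 4p − 13(1−p) = −10p, giving p = 13/27.

13/27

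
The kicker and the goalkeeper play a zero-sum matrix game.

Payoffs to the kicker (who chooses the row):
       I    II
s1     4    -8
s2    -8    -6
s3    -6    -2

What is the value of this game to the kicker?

Row s2 is strictly dominated by row s3, so the kicker never plays it.
The remaining 2×2 game on (s1, s3) × (I, II) has no saddle point. Let the kicker play s1 with probability p; indifference gives 4p − 6(1−p) = −8p − 2(1−p), so p = 1/4.
Similarly the goalkeeper's optimal q on I is 3/8, and the value is 4·(3/8) + (-8)·(5/8) = -7/2.

-7/2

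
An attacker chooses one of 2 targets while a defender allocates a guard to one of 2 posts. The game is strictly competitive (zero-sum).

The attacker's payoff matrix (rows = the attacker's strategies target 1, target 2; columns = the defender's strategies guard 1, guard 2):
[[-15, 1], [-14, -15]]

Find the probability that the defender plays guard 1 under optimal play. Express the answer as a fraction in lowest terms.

16/17

Row minima are -15 and -15, so the attacker's maximin is -15; column maxima are -14 and 1, so the defender's minimax is -14. These differ, so the equilibrium is in mixed strategies.
Let the defender play guard 1 with probability q. The attacker is indifferent when −15q + (1−q) = −14q − 15(1−q), giving q = 16/17.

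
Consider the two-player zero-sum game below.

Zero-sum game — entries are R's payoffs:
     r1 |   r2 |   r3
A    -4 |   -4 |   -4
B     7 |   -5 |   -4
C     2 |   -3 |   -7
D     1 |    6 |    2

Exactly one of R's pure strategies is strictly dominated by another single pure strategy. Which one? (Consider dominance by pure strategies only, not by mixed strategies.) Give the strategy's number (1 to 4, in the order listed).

1

Compare A with D: 1 > -4, 6 > -4, 2 > -4.
So D strictly dominates A for R; A is strictly dominated.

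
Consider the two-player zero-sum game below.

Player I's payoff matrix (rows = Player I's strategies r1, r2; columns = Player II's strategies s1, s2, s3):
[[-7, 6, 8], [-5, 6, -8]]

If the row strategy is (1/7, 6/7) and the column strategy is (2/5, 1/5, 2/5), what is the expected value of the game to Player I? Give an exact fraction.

Against (2/5, 1/5, 2/5), each row's expected payoff is r1: 8/5; r2: -4.
Taking the (1/7, 6/7)-weighted average: (1/7)·(8/5) + (6/7)·(-4) = -16/5.

-16/5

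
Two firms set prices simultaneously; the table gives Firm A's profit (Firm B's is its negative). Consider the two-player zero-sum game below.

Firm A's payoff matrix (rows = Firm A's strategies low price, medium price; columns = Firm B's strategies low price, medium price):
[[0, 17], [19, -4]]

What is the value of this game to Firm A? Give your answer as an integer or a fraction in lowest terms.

323/40

Row minima are 0 and -4, so Firm A's maximin is 0; column maxima are 19 and 17, so Firm B's minimax is 17. These differ, so the equilibrium is in mixed strategies.
Let Firm A play low price with probability p. Firm B is indifferent when 19(1−p) = 17p − 4(1−p), giving p = 23/40.
Let Firm B play low price with probability q. Firm A is indifferent when 17(1−q) = 19q − 4(1−q), giving q = 21/40.
The value is 0·(21/40) + (17)·(19/40) = 323/40.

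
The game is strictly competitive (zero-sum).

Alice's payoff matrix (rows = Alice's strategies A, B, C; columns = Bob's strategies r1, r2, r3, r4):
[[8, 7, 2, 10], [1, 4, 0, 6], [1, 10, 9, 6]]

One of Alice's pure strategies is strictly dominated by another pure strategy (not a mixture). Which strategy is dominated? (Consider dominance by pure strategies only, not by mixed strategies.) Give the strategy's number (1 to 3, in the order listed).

Compare B with A: 8 > 1, 7 > 4, 2 > 0, 10 > 6.
So A strictly dominates B for Alice; B is strictly dominated.

2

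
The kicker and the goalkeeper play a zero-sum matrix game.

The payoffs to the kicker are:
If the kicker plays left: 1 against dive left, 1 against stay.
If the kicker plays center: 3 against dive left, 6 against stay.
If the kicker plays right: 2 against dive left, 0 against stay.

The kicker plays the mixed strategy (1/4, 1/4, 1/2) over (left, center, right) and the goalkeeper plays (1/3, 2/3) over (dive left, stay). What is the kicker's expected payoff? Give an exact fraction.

Against (1/3, 2/3), each row's expected payoff is left: 1; center: 5; right: 2/3.
Taking the (1/4, 1/4, 1/2)-weighted average: (1/4)·(1) + (1/4)·(5) + (1/2)·(2/3) = 11/6.

11/6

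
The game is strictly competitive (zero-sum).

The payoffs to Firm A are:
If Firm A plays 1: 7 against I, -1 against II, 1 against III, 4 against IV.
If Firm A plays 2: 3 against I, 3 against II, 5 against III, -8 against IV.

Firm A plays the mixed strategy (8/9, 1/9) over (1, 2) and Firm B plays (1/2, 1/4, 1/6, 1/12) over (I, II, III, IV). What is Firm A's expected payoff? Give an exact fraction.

Against (1/2, 1/4, 1/6, 1/12), each row's expected payoff is 1: 15/4; 2: 29/12.
Taking the (8/9, 1/9)-weighted average: (8/9)·(15/4) + (1/9)·(29/12) = 389/108.

389/108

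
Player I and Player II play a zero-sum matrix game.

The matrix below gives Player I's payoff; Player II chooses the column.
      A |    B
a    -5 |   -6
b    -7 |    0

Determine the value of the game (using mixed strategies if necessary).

Row minima are -6 and -7, so Player I's maximin is -6; column maxima are -5 and 0, so Player II's minimax is -5. These differ, so the equilibrium is in mixed strategies.
Let Player I play a with probability p. Player II is indifferent when −5p − 7(1−p) = −6p, giving p = 7/8.
Let Player II play A with probability q. Player I is indifferent when −5q − 6(1−q) = −7q, giving q = 3/4.
The value is -5·(3/4) + (-6)·(1/4) = -21/4.

-21/4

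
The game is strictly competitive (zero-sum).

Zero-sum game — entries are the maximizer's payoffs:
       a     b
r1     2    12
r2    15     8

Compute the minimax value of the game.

164/17

Row minima are 2 and 8, so the maximizer's maximin is 8; column maxima are 15 and 12, so the minimizer's minimax is 12. These differ, so the equilibrium is in mixed strategies.
Let the maximizer play r1 with probability p. The minimizer is indifferent when 2p + 15(1−p) = 12p + 8(1−p), giving p = 7/17.
Let the minimizer play a with probability q. The maximizer is indifferent when 2q + 12(1−q) = 15q + 8(1−q), giving q = 4/17.
The value is 2·(4/17) + (12)·(13/17) = 164/17.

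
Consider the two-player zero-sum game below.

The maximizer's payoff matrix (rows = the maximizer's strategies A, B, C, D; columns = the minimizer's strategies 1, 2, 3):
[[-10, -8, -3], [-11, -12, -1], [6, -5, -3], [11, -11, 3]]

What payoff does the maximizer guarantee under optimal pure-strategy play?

Row minima: -10, -12, -5, -11 → the maximizer's maximin is -5.
Column maxima: 11, -5, 3 → the minimizer's minimax is -5.
They coincide at (C, 2), so the value is -5.

-5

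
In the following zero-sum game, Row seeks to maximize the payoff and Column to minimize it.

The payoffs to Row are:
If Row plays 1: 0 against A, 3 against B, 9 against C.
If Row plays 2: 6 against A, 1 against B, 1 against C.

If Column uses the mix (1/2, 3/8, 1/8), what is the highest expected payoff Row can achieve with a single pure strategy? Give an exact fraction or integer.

1: (0)·(1/2) + (3)·(3/8) + (9)·(1/8) = 9/4.
2: (6)·(1/2) + (1)·(3/8) + (1)·(1/8) = 7/2.
The best pure response is 2 with expected payoff 7/2.

7/2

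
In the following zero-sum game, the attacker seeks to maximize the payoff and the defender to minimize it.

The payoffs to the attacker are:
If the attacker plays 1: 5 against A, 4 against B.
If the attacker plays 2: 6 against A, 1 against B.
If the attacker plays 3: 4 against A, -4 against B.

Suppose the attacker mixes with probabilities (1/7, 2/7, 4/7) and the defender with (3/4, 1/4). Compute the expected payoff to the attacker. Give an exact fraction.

Against (3/4, 1/4), each row's expected payoff is 1: 19/4; 2: 19/4; 3: 2.
Taking the (1/7, 2/7, 4/7)-weighted average: (1/7)·(19/4) + (2/7)·(19/4) + (4/7)·(2) = 89/28.

89/28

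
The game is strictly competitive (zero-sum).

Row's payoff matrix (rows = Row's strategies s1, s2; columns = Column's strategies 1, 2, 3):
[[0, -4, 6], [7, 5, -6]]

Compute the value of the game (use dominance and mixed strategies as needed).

2/7

Column 1 is strictly dominated by 2 for Column (it gives Row more in every row).
The remaining 2×2 game on (s1, s2) × (2, 3) has no saddle point. Let Row play s1 with probability p; indifference gives −4p + 5(1−p) = 6p − 6(1−p), so p = 11/21.
Similarly Column's optimal q on 2 is 4/7, and the value is -4·(4/7) + (6)·(3/7) = 2/7.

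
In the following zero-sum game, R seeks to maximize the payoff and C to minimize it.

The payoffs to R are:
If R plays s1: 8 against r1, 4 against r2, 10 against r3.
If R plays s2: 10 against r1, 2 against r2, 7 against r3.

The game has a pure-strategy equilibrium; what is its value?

Row minima: 4, 2 → R's maximin is 4.
Column maxima: 10, 4, 10 → C's minimax is 4.
They coincide at (s1, r2), so the value is 4.

4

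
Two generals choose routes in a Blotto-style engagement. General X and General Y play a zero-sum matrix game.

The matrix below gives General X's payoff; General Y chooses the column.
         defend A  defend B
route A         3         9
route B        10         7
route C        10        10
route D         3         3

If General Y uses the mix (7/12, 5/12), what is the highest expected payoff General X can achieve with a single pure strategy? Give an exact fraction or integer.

route A: (3)·(7/12) + (9)·(5/12) = 11/2.
route B: (10)·(7/12) + (7)·(5/12) = 35/4.
route C: (10)·(7/12) + (10)·(5/12) = 10.
route D: (3)·(7/12) + (3)·(5/12) = 3.
The best pure response is route C with expected payoff 10.

10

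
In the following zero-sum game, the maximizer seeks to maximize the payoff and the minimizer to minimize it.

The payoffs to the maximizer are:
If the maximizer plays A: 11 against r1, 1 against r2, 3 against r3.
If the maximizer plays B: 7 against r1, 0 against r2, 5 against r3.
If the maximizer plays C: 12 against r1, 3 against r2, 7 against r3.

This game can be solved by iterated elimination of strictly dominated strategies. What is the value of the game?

3

Column r1 is strictly dominated by r2 for the minimizer (1<11, 0<7, 3<12); eliminate r1.
Column r3 is strictly dominated by r2 for the minimizer (1<3, 0<5, 3<7); eliminate r3.
Row A is strictly dominated by row C (3>1); eliminate A.
Row B is strictly dominated by row C (3>0); eliminate B.
Only (C, r2) remains, with payoff 3.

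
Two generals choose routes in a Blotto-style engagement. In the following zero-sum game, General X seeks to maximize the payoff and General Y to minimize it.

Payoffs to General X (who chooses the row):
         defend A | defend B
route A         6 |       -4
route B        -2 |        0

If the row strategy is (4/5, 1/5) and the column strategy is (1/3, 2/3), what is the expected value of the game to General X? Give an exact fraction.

Against (1/3, 2/3), each row's expected payoff is route A: -2/3; route B: -2/3.
Taking the (4/5, 1/5)-weighted average: (4/5)·(-2/3) + (1/5)·(-2/3) = -2/3.

-2/3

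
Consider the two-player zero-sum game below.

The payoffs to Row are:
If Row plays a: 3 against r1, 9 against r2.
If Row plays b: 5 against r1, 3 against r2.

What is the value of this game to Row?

9/2

Row minima are 3 and 3, so Row's maximin is 3; column maxima are 5 and 9, so Column's minimax is 5. These differ, so the equilibrium is in mixed strategies.
Let Row play a with probability p. Column is indifferent when 3p + 5(1−p) = 9p + 3(1−p), giving p = 1/4.
Let Column play r1 with probability q. Row is indifferent when 3q + 9(1−q) = 5q + 3(1−q), giving q = 3/4.
The value is 3·(3/4) + (9)·(1/4) = 9/2.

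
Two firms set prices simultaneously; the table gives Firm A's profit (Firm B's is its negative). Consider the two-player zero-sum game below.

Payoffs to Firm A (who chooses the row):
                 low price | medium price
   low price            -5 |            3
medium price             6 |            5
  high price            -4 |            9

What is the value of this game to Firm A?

Row low price is strictly dominated by row high price, so Firm A never plays it.
The remaining 2×2 game on (medium price, high price) × (low price, medium price) has no saddle point. Let Firm A play medium price with probability p; indifference gives 6p − 4(1−p) = 5p + 9(1−p), so p = 13/14.
Similarly Firm B's optimal q on low price is 2/7, and the value is 6·(2/7) + (5)·(5/7) = 37/7.

37/7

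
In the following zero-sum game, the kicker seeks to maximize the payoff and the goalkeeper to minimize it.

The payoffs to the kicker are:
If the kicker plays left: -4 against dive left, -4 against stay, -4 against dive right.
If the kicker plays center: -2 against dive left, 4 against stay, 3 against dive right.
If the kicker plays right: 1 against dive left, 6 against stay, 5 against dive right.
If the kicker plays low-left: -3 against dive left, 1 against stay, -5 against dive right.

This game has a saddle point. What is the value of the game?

1

Row minima: -4, -2, 1, -5 → the kicker's maximin is 1.
Column maxima: 1, 6, 5 → the goalkeeper's minimax is 1.
They coincide at (right, dive left), so the value is 1.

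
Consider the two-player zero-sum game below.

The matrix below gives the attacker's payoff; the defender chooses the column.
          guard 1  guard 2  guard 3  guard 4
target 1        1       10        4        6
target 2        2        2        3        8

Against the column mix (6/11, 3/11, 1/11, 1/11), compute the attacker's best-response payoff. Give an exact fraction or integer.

target 1: (1)·(6/11) + (10)·(3/11) + (4)·(1/11) + (6)·(1/11) = 46/11.
target 2: (2)·(6/11) + (2)·(3/11) + (3)·(1/11) + (8)·(1/11) = 29/11.
The best pure response is target 1 with expected payoff 46/11.

46/11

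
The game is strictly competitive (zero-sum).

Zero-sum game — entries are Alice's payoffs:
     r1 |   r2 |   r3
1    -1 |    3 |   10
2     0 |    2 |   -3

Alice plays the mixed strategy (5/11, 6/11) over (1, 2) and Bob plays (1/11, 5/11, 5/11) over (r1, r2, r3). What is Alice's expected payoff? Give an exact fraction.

290/121

Against (1/11, 5/11, 5/11), each row's expected payoff is 1: 64/11; 2: -5/11.
Taking the (5/11, 6/11)-weighted average: (5/11)·(64/11) + (6/11)·(-5/11) = 290/121.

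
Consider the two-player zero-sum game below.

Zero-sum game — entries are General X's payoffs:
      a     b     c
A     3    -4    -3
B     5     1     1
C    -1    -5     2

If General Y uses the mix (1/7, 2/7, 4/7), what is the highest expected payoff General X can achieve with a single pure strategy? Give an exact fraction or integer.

A: (3)·(1/7) + (-4)·(2/7) + (-3)·(4/7) = -17/7.
B: (5)·(1/7) + (1)·(2/7) + (1)·(4/7) = 11/7.
C: (-1)·(1/7) + (-5)·(2/7) + (2)·(4/7) = -3/7.
The best pure response is B with expected payoff 11/7.

11/7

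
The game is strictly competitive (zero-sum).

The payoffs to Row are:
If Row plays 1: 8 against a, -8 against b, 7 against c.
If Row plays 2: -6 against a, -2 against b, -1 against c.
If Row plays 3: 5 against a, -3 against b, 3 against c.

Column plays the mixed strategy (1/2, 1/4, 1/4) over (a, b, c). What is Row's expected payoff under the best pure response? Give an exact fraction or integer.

15/4

1: (8)·(1/2) + (-8)·(1/4) + (7)·(1/4) = 15/4.
2: (-6)·(1/2) + (-2)·(1/4) + (-1)·(1/4) = -15/4.
3: (5)·(1/2) + (-3)·(1/4) + (3)·(1/4) = 5/2.
The best pure response is 1 with expected payoff 15/4.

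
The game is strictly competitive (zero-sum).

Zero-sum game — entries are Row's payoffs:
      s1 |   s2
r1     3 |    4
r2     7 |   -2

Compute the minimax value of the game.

17/5

Row minima are 3 and -2, so Row's maximin is 3; column maxima are 7 and 4, so Column's minimax is 4. These differ, so the equilibrium is in mixed strategies.
Let Row play r1 with probability p. Column is indifferent when 3p + 7(1−p) = 4p − 2(1−p), giving p = 9/10.
Let Column play s1 with probability q. Row is indifferent when 3q + 4(1−q) = 7q − 2(1−q), giving q = 3/5.
The value is 3·(3/5) + (4)·(2/5) = 17/5.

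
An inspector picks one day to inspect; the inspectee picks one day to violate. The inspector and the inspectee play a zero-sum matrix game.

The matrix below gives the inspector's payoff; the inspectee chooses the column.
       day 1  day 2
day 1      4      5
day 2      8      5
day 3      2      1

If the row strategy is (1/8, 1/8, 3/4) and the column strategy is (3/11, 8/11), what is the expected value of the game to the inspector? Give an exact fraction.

25/11

Against (3/11, 8/11), each row's expected payoff is day 1: 52/11; day 2: 64/11; day 3: 14/11.
Taking the (1/8, 1/8, 3/4)-weighted average: (1/8)·(52/11) + (1/8)·(64/11) + (3/4)·(14/11) = 25/11.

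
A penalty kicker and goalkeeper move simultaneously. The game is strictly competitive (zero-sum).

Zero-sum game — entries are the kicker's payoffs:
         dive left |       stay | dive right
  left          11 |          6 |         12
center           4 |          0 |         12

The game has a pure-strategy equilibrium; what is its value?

Row minima: 6, 0 → the kicker's maximin is 6.
Column maxima: 11, 6, 12 → the goalkeeper's minimax is 6.
They coincide at (left, stay), so the value is 6.

6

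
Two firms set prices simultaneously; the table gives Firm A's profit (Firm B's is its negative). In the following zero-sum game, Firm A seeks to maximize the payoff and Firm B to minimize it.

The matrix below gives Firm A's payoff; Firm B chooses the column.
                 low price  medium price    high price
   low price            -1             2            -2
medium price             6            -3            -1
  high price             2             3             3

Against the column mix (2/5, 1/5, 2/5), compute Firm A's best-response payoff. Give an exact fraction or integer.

low price: (-1)·(2/5) + (2)·(1/5) + (-2)·(2/5) = -4/5.
medium price: (6)·(2/5) + (-3)·(1/5) + (-1)·(2/5) = 7/5.
high price: (2)·(2/5) + (3)·(1/5) + (3)·(2/5) = 13/5.
The best pure response is high price with expected payoff 13/5.

13/5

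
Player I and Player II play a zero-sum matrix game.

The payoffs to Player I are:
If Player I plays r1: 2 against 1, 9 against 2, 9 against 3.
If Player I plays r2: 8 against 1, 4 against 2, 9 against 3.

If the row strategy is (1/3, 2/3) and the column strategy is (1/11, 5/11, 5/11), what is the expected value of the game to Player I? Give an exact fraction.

238/33

Against (1/11, 5/11, 5/11), each row's expected payoff is r1: 92/11; r2: 73/11.
Taking the (1/3, 2/3)-weighted average: (1/3)·(92/11) + (2/3)·(73/11) = 238/33.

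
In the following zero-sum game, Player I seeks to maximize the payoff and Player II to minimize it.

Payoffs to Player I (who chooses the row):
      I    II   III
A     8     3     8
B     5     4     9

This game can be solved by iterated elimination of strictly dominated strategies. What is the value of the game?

Column I is strictly dominated by II for Player II (3<8, 4<5); eliminate I.
Column III is strictly dominated by II for Player II (3<8, 4<9); eliminate III.
Row A is strictly dominated by row B (4>3); eliminate A.
Only (B, II) remains, with payoff 4.

4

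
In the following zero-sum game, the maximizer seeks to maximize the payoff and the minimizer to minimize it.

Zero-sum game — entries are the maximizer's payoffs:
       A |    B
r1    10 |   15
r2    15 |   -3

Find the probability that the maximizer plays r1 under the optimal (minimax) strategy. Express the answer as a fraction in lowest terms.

Row minima are 10 and -3, so the maximizer's maximin is 10; column maxima are 15 and 15, so the minimizer's minimax is 15. These differ, so the equilibrium is in mixed strategies.
Let the maximizer play r1 with probability p. The minimizer is indifferent when 10p + 15(1−p) = 15p − 3(1−p), giving p = 18/23.

18/23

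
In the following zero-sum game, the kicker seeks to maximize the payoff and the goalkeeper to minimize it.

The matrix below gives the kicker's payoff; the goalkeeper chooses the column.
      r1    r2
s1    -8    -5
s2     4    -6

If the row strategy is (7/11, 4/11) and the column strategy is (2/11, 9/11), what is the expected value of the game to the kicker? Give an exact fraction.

-611/121

Against (2/11, 9/11), each row's expected payoff is s1: -61/11; s2: -46/11.
Taking the (7/11, 4/11)-weighted average: (7/11)·(-61/11) + (4/11)·(-46/11) = -611/121.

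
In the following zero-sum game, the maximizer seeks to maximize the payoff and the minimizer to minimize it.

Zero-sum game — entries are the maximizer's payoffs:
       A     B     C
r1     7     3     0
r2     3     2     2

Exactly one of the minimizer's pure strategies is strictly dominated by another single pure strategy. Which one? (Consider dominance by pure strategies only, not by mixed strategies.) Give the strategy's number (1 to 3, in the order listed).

1

The minimizer prefers columns that give the maximizer less. Compare A with B: 3 < 7, 2 < 3.
So B strictly dominates A for the minimizer; A is strictly dominated.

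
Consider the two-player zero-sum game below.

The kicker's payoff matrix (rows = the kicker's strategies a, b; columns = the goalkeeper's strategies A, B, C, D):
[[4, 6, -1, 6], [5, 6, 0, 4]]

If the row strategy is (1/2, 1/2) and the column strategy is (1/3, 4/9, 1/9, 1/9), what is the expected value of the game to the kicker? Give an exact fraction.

Against (1/3, 4/9, 1/9, 1/9), each row's expected payoff is a: 41/9; b: 43/9.
Taking the (1/2, 1/2)-weighted average: (1/2)·(41/9) + (1/2)·(43/9) = 14/3.

14/3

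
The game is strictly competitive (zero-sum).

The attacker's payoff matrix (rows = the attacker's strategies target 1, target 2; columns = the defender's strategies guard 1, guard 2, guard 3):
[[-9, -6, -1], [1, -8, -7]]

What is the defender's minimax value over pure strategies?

The worst case (largest entry) in each column is guard 1: 1, guard 2: -6, guard 3: -1.
The best (smallest) of these is -6.

-6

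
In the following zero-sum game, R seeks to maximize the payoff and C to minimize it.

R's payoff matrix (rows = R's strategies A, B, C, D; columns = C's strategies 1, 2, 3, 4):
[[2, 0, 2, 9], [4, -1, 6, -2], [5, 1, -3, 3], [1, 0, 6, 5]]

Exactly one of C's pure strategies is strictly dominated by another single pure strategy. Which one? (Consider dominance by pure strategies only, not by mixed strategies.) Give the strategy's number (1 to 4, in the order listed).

C prefers columns that give R less. Compare 1 with 2: 0 < 2, -1 < 4, 1 < 5, 0 < 1.
So 2 strictly dominates 1 for C; 1 is strictly dominated.

1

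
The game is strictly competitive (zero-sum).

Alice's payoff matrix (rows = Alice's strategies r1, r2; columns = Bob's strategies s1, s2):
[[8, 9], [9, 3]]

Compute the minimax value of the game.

Row minima are 8 and 3, so Alice's maximin is 8; column maxima are 9 and 9, so Bob's minimax is 9. These differ, so the equilibrium is in mixed strategies.
Let Alice play r1 with probability p. Bob is indifferent when 8p + 9(1−p) = 9p + 3(1−p), giving p = 6/7.
Let Bob play s1 with probability q. Alice is indifferent when 8q + 9(1−q) = 9q + 3(1−q), giving q = 6/7.
The value is 8·(6/7) + (9)·(1/7) = 57/7.

57/7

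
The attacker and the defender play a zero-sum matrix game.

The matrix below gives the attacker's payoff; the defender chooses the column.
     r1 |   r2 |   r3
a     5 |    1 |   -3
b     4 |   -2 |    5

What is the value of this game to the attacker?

-1/11

Column r1 is strictly dominated by r2 for the defender (it gives the attacker more in every row).
The remaining 2×2 game on (a, b) × (r2, r3) has no saddle point. Let the attacker play a with probability p; indifference gives p − 2(1−p) = −3p + 5(1−p), so p = 7/11.
Similarly the defender's optimal q on r2 is 8/11, and the value is 1·(8/11) + (-3)·(3/11) = -1/11.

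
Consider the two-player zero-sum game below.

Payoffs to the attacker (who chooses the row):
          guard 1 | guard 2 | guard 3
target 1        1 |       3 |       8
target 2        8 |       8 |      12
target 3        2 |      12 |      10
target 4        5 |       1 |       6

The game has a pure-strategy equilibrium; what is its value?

8

Row minima: 1, 8, 2, 1 → the attacker's maximin is 8.
Column maxima: 8, 12, 12 → the defender's minimax is 8.
They coincide at (target 2, guard 1), so the value is 8.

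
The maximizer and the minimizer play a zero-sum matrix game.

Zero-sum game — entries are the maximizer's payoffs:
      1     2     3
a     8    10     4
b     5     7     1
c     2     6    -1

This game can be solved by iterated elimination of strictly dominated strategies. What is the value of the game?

Column 1 is strictly dominated by 3 for the minimizer (4<8, 1<5, -1<2); eliminate 1.
Row b is strictly dominated by row a (10>7, 4>1); eliminate b.
Row c is strictly dominated by row a (10>6, 4>-1); eliminate c.
Column 2 is strictly dominated by 3 for the minimizer (4<10); eliminate 2.
Only (a, 3) remains, with payoff 4.

4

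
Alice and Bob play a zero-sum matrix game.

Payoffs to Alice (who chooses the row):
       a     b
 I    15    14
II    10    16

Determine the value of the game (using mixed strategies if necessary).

100/7

Row minima are 14 and 10, so Alice's maximin is 14; column maxima are 15 and 16, so Bob's minimax is 15. These differ, so the equilibrium is in mixed strategies.
Let Alice play I with probability p. Bob is indifferent when 15p + 10(1−p) = 14p + 16(1−p), giving p = 6/7.
Let Bob play a with probability q. Alice is indifferent when 15q + 14(1−q) = 10q + 16(1−q), giving q = 2/7.
The value is 15·(2/7) + (14)·(5/7) = 100/7.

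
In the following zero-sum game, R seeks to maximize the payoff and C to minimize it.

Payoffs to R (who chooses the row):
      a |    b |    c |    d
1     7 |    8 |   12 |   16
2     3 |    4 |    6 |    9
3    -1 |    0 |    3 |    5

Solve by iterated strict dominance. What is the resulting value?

Row 2 is strictly dominated by row 1 (7>3, 8>4, 12>6, 16>9); eliminate 2.
Row 3 is strictly dominated by row 1 (7>-1, 8>0, 12>3, 16>5); eliminate 3.
Column b is strictly dominated by a for C (7<8); eliminate b.
Column c is strictly dominated by a for C (7<12); eliminate c.
Column d is strictly dominated by a for C (7<16); eliminate d.
Only (1, a) remains, with payoff 7.

7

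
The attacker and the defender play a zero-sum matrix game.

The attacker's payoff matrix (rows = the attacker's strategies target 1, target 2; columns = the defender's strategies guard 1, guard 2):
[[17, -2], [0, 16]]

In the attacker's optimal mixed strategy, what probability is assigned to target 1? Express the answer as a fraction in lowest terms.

Row minima are -2 and 0, so the attacker's maximin is 0; column maxima are 17 and 16, so the defender's minimax is 16. These differ, so the equilibrium is in mixed strategies.
Let the attacker play target 1 with probability p. The defender is indifferent when 17p = −2p + 16(1−p), giving p = 16/35.

16/35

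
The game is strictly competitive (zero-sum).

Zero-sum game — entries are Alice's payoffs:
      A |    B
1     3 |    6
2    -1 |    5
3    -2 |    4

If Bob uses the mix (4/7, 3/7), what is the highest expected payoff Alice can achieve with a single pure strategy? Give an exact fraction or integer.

30/7

1: (3)·(4/7) + (6)·(3/7) = 30/7.
2: (-1)·(4/7) + (5)·(3/7) = 11/7.
3: (-2)·(4/7) + (4)·(3/7) = 4/7.
The best pure response is 1 with expected payoff 30/7.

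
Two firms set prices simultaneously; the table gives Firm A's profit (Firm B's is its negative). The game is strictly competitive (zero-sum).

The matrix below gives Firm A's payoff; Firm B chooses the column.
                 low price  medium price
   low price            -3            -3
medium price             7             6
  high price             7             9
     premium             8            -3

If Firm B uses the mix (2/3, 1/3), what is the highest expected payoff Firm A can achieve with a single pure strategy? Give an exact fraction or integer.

low price: (-3)·(2/3) + (-3)·(1/3) = -3.
medium price: (7)·(2/3) + (6)·(1/3) = 20/3.
high price: (7)·(2/3) + (9)·(1/3) = 23/3.
premium: (8)·(2/3) + (-3)·(1/3) = 13/3.
The best pure response is high price with expected payoff 23/3.

23/3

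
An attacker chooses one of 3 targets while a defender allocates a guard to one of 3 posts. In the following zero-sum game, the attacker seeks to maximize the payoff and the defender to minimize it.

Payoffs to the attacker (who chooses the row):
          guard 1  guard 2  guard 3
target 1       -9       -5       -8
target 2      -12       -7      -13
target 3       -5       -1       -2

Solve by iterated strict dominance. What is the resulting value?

-5

Row target 1 is strictly dominated by row target 3 (-5>-9, -1>-5, -2>-8); eliminate target 1.
Row target 2 is strictly dominated by row target 3 (-5>-12, -1>-7, -2>-13); eliminate target 2.
Column guard 2 is strictly dominated by guard 1 for the defender (-5<-1); eliminate guard 2.
Column guard 3 is strictly dominated by guard 1 for the defender (-5<-2); eliminate guard 3.
Only (target 3, guard 1) remains, with payoff -5.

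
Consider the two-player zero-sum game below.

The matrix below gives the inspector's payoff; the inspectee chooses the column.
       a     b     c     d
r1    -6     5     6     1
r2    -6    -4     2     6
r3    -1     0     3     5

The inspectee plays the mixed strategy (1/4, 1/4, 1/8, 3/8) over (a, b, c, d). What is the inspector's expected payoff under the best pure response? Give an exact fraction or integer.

2

r1: (-6)·(1/4) + (5)·(1/4) + (6)·(1/8) + (1)·(3/8) = 7/8.
r2: (-6)·(1/4) + (-4)·(1/4) + (2)·(1/8) + (6)·(3/8) = 0.
r3: (-1)·(1/4) + (0)·(1/4) + (3)·(1/8) + (5)·(3/8) = 2.
The best pure response is r3 with expected payoff 2.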